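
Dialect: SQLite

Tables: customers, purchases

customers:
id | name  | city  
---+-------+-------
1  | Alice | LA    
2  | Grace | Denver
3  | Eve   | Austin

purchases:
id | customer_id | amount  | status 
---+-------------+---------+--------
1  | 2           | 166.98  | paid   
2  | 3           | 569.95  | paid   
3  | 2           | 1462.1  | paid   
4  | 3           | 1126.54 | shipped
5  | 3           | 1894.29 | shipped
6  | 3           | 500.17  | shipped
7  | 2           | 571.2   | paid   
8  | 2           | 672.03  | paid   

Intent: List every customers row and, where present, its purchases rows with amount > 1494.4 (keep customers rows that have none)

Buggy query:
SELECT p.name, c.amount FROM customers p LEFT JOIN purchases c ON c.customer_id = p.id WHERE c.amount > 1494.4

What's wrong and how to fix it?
Bug: A WHERE condition on the right-hand table after LEFT JOIN drops unmatched parents

Fix: Move the right-table condition into the ON clause so unmatched parents are kept

Corrected query:
SELECT p.name, c.amount FROM customers p LEFT JOIN purchases c ON c.customer_id = p.id AND c.amount > 1494.4

Result:
name  | amount 
------+--------
Alice | NULL   
Grace | NULL   
Eve   | 1894.29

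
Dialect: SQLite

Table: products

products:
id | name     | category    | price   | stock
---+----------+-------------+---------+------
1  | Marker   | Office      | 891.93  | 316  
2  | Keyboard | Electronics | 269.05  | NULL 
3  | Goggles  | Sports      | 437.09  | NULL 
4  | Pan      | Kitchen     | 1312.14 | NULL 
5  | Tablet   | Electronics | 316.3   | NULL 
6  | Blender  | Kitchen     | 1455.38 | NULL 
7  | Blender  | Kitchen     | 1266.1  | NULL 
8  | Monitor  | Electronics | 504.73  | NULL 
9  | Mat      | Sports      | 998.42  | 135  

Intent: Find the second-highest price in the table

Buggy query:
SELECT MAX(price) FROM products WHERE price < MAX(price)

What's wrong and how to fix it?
Bug: MAX(price) on the right of the comparison is an aggregate-in-WHERE error

Fix: Compute the overall MAX in a subquery, then take MAX of rows below it

Corrected query:
SELECT MAX(price) FROM products WHERE price < (SELECT MAX(price) FROM products)

Result:
MAX(price)
----------
1312.14   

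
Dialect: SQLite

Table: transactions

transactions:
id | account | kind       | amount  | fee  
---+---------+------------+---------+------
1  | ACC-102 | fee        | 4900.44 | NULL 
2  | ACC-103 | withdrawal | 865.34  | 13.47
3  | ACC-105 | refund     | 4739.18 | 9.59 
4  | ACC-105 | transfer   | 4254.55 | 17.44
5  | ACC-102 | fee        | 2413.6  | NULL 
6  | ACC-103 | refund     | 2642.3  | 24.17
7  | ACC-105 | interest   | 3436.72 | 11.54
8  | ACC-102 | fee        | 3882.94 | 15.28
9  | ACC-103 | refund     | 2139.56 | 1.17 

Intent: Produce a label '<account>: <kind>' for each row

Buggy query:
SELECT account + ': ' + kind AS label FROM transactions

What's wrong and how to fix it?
Bug: SQLite uses || for string concatenation; + coerces text to numbers (yielding 0)

Fix: Use the || operator for string concatenation

Corrected query:
SELECT account || ': ' || kind AS label FROM transactions

Result:
label              
-------------------
ACC-102: fee       
ACC-103: withdrawal
ACC-105: refund    
ACC-105: transfer  
ACC-102: fee       
ACC-103: refund    
ACC-105: interest  
ACC-102: fee       
ACC-103: refund    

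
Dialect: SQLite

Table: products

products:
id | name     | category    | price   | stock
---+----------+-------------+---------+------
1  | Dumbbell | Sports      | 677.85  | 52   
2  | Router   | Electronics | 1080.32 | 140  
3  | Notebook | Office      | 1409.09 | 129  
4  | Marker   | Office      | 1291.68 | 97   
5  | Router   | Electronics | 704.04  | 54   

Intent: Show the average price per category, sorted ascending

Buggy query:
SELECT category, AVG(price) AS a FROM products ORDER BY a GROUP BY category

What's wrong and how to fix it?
Bug: GROUP BY must precede ORDER BY

Fix: Move ORDER BY to the end, after GROUP BY

Corrected query:
SELECT category, AVG(price) AS a FROM products GROUP BY category ORDER BY a

Result:
category    | a       
------------+---------
Sports      | 677.85  
Electronics | 892.18  
Office      | 1350.385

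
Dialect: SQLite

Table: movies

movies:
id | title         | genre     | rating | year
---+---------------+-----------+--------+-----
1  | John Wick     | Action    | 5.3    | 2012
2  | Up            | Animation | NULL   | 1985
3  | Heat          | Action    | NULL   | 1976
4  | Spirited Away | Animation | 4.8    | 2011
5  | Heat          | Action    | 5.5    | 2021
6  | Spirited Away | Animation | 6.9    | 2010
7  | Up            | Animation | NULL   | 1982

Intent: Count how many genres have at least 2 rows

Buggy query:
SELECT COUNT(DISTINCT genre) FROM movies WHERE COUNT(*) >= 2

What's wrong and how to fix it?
Bug: WHERE filters individual rows, not groups, so a group-level COUNT is invalid there

Fix: Group first with HAVING COUNT(*) >= 2, then COUNT the resulting groups

Corrected query:
SELECT COUNT(*) FROM (SELECT genre FROM movies GROUP BY genre HAVING COUNT(*) >= 2)

Result:
COUNT(*)
--------
2       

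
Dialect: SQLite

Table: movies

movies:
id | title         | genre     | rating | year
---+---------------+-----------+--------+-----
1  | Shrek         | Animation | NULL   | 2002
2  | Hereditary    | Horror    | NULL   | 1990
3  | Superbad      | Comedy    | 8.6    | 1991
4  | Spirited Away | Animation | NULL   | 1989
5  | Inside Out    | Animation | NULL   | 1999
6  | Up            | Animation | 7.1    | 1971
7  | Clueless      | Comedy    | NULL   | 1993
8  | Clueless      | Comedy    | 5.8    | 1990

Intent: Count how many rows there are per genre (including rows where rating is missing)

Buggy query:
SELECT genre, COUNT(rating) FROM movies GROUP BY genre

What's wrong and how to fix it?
Bug: COUNT(column) counts non-NULL values only; rows with NULL rating aren't counted

Fix: Replace COUNT(rating) with COUNT(*)

Corrected query:
SELECT genre, COUNT(*) FROM movies GROUP BY genre

Result:
genre     | COUNT(*)
----------+---------
Animation | 4       
Comedy    | 3       
Horror    | 1       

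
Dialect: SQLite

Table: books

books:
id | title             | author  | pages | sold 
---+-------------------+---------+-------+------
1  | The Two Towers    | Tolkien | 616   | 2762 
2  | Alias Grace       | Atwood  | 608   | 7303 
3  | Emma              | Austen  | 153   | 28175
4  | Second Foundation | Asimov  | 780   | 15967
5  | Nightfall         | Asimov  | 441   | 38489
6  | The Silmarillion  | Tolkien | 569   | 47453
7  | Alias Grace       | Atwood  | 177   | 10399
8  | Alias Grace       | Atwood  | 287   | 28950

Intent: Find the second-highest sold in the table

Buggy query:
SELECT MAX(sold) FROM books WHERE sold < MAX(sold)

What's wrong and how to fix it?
Bug: MAX(sold) on the right of the comparison is an aggregate-in-WHERE error

Fix: Put the inner MAX in a scalar subquery

Corrected query:
SELECT MAX(sold) FROM books WHERE sold < (SELECT MAX(sold) FROM books)

Result:
MAX(sold)
---------
38489    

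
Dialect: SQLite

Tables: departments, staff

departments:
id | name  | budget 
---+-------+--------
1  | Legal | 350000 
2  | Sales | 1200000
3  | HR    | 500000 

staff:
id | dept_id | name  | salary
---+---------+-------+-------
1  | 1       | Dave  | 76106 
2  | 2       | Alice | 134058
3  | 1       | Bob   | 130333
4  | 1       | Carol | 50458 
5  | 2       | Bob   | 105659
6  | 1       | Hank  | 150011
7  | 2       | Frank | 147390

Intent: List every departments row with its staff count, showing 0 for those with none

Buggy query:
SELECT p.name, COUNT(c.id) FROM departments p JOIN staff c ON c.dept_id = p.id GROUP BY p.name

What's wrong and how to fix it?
Bug: INNER JOIN drops departments rows that have no matching staff rows

Fix: Use LEFT JOIN so parents without children still appear (COUNT(c.id) gives 0)

Corrected query:
SELECT p.name, COUNT(c.id) FROM departments p LEFT JOIN staff c ON c.dept_id = p.id GROUP BY p.name

Result:
name  | COUNT(c.id)
------+------------
HR    | 0          
Legal | 4          
Sales | 3          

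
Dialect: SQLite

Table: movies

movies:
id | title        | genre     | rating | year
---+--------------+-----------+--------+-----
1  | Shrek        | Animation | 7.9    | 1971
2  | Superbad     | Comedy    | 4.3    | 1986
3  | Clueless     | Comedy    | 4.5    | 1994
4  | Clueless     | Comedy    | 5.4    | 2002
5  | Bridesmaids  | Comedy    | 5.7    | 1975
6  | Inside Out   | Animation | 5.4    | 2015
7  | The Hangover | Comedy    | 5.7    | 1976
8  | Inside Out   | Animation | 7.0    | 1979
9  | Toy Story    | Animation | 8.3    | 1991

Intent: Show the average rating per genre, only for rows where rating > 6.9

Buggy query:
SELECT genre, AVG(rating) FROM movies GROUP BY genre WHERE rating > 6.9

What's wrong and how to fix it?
Bug: Row-level WHERE must come before GROUP BY in the clause order

Fix: Move the WHERE clause before GROUP BY

Corrected query:
SELECT genre, AVG(rating) FROM movies WHERE rating > 6.9 GROUP BY genre

Result:
genre     | AVG(rating)
----------+------------
Animation | 7.733333   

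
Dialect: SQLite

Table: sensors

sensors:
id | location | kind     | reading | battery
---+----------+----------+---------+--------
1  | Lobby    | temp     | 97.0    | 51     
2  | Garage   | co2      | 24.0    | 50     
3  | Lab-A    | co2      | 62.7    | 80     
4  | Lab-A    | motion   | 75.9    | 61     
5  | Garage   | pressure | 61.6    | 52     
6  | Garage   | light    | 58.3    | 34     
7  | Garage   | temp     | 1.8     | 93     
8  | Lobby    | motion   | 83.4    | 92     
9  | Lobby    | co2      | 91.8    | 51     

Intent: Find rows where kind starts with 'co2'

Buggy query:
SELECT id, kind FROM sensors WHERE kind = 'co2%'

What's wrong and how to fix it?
Bug: Wildcards only work with LIKE; '=' treats '%' as a literal character

Fix: Replace '=' with LIKE so 'co2%' is treated as a pattern

Corrected query:
SELECT id, kind FROM sensors WHERE kind LIKE 'co2%'

Result:
id | kind
---+-----
2  | co2 
3  | co2 
9  | co2 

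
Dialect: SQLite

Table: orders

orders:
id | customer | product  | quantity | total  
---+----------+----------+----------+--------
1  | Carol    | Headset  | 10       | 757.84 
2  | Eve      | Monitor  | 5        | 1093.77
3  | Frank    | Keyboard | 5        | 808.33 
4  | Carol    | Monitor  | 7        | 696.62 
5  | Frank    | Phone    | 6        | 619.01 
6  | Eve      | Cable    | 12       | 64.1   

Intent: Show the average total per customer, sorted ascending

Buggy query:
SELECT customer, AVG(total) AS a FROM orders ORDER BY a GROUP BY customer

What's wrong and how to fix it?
Bug: ORDER BY appears before GROUP BY; SQL clause order requires GROUP BY first

Fix: Move ORDER BY to the end, after GROUP BY

Corrected query:
SELECT customer, AVG(total) AS a FROM orders GROUP BY customer ORDER BY a

Result:
customer | a      
---------+--------
Eve      | 578.935
Frank    | 713.67 
Carol    | 727.23 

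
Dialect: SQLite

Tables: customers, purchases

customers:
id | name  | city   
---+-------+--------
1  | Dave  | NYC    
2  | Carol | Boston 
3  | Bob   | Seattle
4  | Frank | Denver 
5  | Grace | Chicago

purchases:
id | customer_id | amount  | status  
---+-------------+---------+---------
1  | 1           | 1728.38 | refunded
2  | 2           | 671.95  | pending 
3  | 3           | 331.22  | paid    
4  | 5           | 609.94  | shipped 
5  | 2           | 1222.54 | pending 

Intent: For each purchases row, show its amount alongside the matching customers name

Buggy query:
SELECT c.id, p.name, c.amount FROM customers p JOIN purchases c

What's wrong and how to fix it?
Bug: Missing join condition: each purchases row is matched to all customers rows instead of just its own

Fix: Specify the join condition linking the foreign key to the parent id

Corrected query:
SELECT c.id, p.name, c.amount FROM customers p JOIN purchases c ON c.customer_id = p.id

Result:
id | name  | amount 
---+-------+--------
1  | Dave  | 1728.38
2  | Carol | 671.95 
3  | Bob   | 331.22 
4  | Grace | 609.94 
5  | Carol | 1222.54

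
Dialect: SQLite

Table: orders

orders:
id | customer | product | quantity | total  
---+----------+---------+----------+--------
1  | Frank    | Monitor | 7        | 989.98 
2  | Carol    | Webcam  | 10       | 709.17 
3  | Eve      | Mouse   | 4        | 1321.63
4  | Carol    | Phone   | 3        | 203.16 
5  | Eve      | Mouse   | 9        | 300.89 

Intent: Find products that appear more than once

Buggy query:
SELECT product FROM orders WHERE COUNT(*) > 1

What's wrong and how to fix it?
Bug: WHERE can't reference COUNT(*); aggregates are computed after WHERE

Fix: GROUP BY product, then filter groups with HAVING COUNT(*) > 1

Corrected query:
SELECT product FROM orders GROUP BY product HAVING COUNT(*) > 1

Result:
product
-------
Mouse  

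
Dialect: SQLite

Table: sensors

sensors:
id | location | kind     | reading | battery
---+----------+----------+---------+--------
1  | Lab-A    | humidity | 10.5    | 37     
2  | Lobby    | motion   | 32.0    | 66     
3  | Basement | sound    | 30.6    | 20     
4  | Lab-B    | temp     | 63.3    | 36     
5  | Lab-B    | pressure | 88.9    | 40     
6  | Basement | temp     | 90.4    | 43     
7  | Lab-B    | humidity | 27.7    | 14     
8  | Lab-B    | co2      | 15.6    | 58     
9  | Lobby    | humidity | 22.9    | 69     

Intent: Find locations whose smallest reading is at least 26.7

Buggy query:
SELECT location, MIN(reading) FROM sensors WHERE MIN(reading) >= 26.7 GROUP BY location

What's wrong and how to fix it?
Bug: Aggregates like MIN are computed per group after WHERE runs

Fix: Use HAVING for the per-group MIN condition

Corrected query:
SELECT location, MIN(reading) FROM sensors GROUP BY location HAVING MIN(reading) >= 26.7

Result:
location | MIN(reading)
---------+-------------
Basement | 30.6        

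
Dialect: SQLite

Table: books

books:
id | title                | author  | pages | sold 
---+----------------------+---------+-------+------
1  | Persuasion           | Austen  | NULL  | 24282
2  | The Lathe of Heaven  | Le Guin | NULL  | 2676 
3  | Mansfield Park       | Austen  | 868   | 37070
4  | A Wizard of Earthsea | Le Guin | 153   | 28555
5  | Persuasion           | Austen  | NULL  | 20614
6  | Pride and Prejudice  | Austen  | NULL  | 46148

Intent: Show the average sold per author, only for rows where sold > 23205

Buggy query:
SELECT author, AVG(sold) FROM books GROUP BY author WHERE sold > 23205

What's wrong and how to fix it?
Bug: Row-level WHERE must come before GROUP BY in the clause order

Fix: Move the WHERE clause before GROUP BY

Corrected query:
SELECT author, AVG(sold) FROM books WHERE sold > 23205 GROUP BY author

Result:
author  | AVG(sold)   
--------+-------------
Austen  | 35833.333333
Le Guin | 28555       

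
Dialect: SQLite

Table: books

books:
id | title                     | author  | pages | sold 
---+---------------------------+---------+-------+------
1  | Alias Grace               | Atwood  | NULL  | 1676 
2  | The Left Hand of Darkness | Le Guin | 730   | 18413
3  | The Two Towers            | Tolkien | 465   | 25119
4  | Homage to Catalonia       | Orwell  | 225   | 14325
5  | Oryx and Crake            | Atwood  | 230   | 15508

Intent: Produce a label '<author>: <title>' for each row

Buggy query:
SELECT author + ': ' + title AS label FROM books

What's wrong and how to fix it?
Bug: SQLite uses || for string concatenation; + coerces text to numbers (yielding 0)

Fix: Replace + with || to concatenate text

Corrected query:
SELECT author || ': ' || title AS label FROM books

Result:
label                             
----------------------------------
Atwood: Alias Grace               
Le Guin: The Left Hand of Darkness
Tolkien: The Two Towers           
Orwell: Homage to Catalonia       
Atwood: Oryx and Crake            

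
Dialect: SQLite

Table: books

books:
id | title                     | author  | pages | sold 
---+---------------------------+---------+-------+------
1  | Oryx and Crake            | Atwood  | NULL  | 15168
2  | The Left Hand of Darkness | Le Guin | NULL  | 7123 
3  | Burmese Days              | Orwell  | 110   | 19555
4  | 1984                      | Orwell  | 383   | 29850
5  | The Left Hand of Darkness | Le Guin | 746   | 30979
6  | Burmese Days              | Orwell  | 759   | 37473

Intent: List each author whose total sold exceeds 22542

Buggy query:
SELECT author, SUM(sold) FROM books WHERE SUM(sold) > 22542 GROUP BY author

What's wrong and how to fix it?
Bug: Aggregate functions cannot appear in a WHERE clause

Fix: Move the aggregate condition to a HAVING clause

Corrected query:
SELECT author, SUM(sold) FROM books GROUP BY author HAVING SUM(sold) > 22542

Result:
author  | SUM(sold)
--------+----------
Le Guin | 38102    
Orwell  | 86878    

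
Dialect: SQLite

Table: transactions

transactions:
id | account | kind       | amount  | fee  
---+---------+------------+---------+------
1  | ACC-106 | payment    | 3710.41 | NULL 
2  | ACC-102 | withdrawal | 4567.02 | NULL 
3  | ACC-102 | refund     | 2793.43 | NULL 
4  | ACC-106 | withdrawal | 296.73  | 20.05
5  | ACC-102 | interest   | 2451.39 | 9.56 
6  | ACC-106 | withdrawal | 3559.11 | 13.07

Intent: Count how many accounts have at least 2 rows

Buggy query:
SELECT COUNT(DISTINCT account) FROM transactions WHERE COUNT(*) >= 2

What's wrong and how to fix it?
Bug: COUNT(*) cannot appear in WHERE; the per-group count doesn't exist yet

Fix: Use a subquery that GROUPs and filters with HAVING, then count its rows

Corrected query:
SELECT COUNT(*) FROM (SELECT account FROM transactions GROUP BY account HAVING COUNT(*) >= 2)

Result:
COUNT(*)
--------
2       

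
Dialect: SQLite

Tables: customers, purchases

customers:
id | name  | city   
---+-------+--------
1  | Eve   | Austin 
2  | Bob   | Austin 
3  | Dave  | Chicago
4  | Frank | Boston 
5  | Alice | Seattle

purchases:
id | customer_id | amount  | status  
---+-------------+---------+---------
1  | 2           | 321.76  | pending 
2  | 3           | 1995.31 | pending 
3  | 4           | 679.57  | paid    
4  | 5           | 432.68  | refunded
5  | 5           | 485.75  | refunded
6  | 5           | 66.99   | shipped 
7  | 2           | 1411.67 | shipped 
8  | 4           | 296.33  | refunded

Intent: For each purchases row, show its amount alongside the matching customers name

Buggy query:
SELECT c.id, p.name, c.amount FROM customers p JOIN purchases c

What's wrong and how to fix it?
Bug: Missing join condition: each purchases row is matched to all customers rows instead of just its own

Fix: Specify the join condition linking the foreign key to the parent id

Corrected query:
SELECT c.id, p.name, c.amount FROM customers p JOIN purchases c ON c.customer_id = p.id

Result:
id | name  | amount 
---+-------+--------
1  | Bob   | 321.76 
2  | Dave  | 1995.31
3  | Frank | 679.57 
4  | Alice | 432.68 
5  | Alice | 485.75 
6  | Alice | 66.99  
7  | Bob   | 1411.67
8  | Frank | 296.33 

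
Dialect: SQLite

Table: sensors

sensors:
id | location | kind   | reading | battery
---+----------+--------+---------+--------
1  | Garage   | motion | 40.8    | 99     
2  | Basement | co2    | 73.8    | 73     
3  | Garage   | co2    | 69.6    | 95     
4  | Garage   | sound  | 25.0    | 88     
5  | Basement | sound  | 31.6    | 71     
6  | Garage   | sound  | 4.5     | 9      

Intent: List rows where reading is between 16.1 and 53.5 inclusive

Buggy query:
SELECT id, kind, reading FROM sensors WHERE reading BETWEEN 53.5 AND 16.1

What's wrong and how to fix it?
Bug: BETWEEN expects the lower bound first; with 53.5 AND 16.1 the range is empty

Fix: Swap the bounds so the smaller value comes first

Corrected query:
SELECT id, kind, reading FROM sensors WHERE reading BETWEEN 16.1 AND 53.5

Result:
id | kind   | reading
---+--------+--------
1  | motion | 40.8   
4  | sound  | 25     
5  | sound  | 31.6   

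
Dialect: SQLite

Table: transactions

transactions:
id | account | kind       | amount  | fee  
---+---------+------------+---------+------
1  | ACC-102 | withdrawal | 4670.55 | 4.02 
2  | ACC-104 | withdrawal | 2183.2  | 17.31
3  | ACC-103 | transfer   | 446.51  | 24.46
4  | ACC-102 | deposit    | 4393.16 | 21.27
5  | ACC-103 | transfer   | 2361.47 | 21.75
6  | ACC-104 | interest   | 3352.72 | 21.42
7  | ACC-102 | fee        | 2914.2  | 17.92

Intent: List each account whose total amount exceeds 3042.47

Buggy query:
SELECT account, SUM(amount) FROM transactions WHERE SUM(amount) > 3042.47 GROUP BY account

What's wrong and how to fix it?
Bug: SUM(amount) is an aggregate, but WHERE filters rows before aggregation

Fix: Use HAVING (which filters groups after aggregation) instead of WHERE

Corrected query:
SELECT account, SUM(amount) FROM transactions GROUP BY account HAVING SUM(amount) > 3042.47

Result:
account | SUM(amount)
--------+------------
ACC-102 | 11977.91   
ACC-104 | 5535.92    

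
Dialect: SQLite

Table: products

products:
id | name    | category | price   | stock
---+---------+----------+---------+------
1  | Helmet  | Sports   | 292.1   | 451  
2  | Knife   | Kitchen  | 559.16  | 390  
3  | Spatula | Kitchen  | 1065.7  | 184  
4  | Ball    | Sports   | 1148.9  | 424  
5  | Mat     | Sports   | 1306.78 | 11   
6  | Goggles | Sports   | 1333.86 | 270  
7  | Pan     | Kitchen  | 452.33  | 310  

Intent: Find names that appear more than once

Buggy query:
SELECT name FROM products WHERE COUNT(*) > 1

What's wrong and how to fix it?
Bug: COUNT(*) is an aggregate and cannot be used in WHERE

Fix: Group first, then use HAVING for the count condition

Corrected query:
SELECT name FROM products GROUP BY name HAVING COUNT(*) > 1

Result:
(no rows)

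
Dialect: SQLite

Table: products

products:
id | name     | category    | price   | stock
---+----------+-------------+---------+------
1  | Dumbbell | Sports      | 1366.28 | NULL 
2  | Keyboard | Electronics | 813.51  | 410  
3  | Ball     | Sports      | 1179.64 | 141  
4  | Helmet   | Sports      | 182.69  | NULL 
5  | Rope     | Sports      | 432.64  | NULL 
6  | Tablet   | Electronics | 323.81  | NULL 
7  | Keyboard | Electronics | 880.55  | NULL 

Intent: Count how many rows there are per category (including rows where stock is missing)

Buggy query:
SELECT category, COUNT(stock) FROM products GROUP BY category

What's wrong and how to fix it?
Bug: COUNT(stock) skips NULLs, so groups with missing stock are undercounted

Fix: Use COUNT(*) to count all rows regardless of NULL

Corrected query:
SELECT category, COUNT(*) FROM products GROUP BY category

Result:
category    | COUNT(*)
------------+---------
Electronics | 3       
Sports      | 4       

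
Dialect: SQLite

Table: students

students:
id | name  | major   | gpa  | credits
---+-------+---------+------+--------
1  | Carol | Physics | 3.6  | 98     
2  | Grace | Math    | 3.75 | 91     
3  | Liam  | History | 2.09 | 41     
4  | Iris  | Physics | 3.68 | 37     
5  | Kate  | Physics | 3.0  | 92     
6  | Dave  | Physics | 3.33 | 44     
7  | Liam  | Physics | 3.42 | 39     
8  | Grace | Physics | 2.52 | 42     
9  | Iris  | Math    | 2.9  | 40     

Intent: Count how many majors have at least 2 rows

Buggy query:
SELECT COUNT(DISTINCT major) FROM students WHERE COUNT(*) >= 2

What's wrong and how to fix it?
Bug: WHERE filters individual rows, not groups, so a group-level COUNT is invalid there

Fix: Use a subquery that GROUPs and filters with HAVING, then count its rows

Corrected query:
SELECT COUNT(*) FROM (SELECT major FROM students GROUP BY major HAVING COUNT(*) >= 2)

Result:
COUNT(*)
--------
2       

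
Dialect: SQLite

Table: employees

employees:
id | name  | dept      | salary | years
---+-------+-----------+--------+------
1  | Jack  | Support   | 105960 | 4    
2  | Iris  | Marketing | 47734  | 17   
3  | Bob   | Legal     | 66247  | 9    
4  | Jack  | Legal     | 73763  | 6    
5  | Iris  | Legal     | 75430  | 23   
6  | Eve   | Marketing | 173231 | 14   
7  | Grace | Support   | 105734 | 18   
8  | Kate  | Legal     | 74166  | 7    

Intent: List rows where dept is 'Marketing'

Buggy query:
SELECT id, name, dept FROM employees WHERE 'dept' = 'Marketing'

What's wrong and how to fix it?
Bug: 'dept' in single quotes is a string literal, not the column; the comparison is literal-vs-literal and never true

Fix: Remove the quotes around the column name (or use double quotes for an identifier)

Corrected query:
SELECT id, name, dept FROM employees WHERE dept = 'Marketing'

Result:
id | name | dept     
---+------+----------
2  | Iris | Marketing
6  | Eve  | Marketing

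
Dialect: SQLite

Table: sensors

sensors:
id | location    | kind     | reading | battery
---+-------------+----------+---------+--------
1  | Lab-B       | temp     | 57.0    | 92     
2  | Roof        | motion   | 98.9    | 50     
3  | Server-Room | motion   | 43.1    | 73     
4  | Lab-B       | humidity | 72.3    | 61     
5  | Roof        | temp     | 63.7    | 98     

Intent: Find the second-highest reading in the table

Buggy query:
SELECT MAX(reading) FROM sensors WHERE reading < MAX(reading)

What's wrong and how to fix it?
Bug: The inner MAX is an aggregate inside WHERE, which is not allowed

Fix: Put the inner MAX in a scalar subquery

Corrected query:
SELECT MAX(reading) FROM sensors WHERE reading < (SELECT MAX(reading) FROM sensors)

Result:
MAX(reading)
------------
72.3        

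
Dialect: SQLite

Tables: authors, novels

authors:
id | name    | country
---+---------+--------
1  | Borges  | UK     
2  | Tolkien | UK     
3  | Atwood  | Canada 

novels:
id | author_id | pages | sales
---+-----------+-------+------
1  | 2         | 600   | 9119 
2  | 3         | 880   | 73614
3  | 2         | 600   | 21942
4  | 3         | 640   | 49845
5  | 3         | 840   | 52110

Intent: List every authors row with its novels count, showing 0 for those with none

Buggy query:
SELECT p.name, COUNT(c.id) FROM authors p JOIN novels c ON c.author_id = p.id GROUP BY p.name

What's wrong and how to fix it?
Bug: INNER JOIN drops authors rows that have no matching novels rows

Fix: Switch to LEFT JOIN to retain unmatched parent rows

Corrected query:
SELECT p.name, COUNT(c.id) FROM authors p LEFT JOIN novels c ON c.author_id = p.id GROUP BY p.name

Result:
name    | COUNT(c.id)
--------+------------
Atwood  | 3          
Borges  | 0          
Tolkien | 2          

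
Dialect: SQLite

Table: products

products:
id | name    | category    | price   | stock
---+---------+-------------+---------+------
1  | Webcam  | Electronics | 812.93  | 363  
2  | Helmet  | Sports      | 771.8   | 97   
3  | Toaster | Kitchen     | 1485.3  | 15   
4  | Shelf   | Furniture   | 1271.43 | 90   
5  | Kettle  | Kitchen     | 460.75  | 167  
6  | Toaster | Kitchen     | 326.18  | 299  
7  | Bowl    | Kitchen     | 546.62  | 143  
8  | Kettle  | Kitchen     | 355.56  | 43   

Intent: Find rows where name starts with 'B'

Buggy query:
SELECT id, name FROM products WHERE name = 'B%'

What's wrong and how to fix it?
Bug: Wildcards only work with LIKE; '=' treats '%' as a literal character

Fix: Use LIKE for wildcard pattern matching

Corrected query:
SELECT id, name FROM products WHERE name LIKE 'B%'

Result:
id | name
---+-----
7  | Bowl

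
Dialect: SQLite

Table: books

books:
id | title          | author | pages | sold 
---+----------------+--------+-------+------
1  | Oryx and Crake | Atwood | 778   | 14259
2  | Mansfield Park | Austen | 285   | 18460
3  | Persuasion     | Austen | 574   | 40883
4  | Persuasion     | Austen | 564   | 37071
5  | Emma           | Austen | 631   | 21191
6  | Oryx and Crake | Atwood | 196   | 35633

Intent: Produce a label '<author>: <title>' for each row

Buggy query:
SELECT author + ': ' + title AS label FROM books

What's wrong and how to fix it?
Bug: '+' is numeric addition; on text columns SQLite converts them to 0 instead of concatenating

Fix: Replace + with || to concatenate text

Corrected query:
SELECT author || ': ' || title AS label FROM books

Result:
label                 
----------------------
Atwood: Oryx and Crake
Austen: Mansfield Park
Austen: Persuasion    
Austen: Persuasion    
Austen: Emma          
Atwood: Oryx and Crake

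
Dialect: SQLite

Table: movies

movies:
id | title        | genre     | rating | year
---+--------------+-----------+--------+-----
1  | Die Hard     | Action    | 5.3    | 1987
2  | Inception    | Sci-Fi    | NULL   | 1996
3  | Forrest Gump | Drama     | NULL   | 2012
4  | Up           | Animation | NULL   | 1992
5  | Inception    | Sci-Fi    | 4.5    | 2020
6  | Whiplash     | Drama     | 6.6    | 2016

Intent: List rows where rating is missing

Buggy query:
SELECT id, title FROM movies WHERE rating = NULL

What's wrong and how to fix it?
Bug: Comparing to NULL with '=' never matches; NULL = NULL is unknown, not true

Fix: Replace '= NULL' with 'IS NULL'

Corrected query:
SELECT id, title FROM movies WHERE rating IS NULL

Result:
id | title       
---+-------------
2  | Inception   
3  | Forrest Gump
4  | Up          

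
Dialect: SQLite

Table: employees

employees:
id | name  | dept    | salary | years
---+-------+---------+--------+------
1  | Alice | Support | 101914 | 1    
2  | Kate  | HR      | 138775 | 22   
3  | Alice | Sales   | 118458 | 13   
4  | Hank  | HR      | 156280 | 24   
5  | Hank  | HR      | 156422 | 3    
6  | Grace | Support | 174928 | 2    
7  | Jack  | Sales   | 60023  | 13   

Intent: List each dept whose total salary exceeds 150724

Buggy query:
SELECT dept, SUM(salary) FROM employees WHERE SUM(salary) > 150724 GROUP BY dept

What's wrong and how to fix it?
Bug: Aggregate functions cannot appear in a WHERE clause

Fix: Move the aggregate condition to a HAVING clause

Corrected query:
SELECT dept, SUM(salary) FROM employees GROUP BY dept HAVING SUM(salary) > 150724

Result:
dept    | SUM(salary)
--------+------------
HR      | 451477     
Sales   | 178481     
Support | 276842     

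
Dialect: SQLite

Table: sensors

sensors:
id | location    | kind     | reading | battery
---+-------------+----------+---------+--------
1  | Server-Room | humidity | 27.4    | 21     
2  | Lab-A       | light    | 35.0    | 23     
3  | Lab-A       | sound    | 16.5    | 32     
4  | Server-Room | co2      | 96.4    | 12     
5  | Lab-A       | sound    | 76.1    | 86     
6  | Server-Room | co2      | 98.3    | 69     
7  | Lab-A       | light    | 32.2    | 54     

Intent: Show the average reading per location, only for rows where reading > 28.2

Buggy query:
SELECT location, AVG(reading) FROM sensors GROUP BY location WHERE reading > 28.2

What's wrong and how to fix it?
Bug: Row-level WHERE must come before GROUP BY in the clause order

Fix: Place WHERE between FROM and GROUP BY

Corrected query:
SELECT location, AVG(reading) FROM sensors WHERE reading > 28.2 GROUP BY location

Result:
location    | AVG(reading)
------------+-------------
Lab-A       | 47.766667   
Server-Room | 97.35       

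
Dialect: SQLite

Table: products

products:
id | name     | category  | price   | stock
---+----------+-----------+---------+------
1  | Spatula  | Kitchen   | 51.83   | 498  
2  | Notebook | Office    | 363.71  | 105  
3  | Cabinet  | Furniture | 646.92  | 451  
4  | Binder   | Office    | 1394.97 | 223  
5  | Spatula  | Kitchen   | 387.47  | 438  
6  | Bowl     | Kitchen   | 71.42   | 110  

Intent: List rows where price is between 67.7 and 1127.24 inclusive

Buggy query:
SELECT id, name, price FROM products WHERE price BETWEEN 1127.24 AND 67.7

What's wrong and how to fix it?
Bug: The bounds are reversed; BETWEEN a AND b requires a <= b to match anything

Fix: Write BETWEEN 67.7 AND 1127.24

Corrected query:
SELECT id, name, price FROM products WHERE price BETWEEN 67.7 AND 1127.24

Result:
id | name     | price 
---+----------+-------
2  | Notebook | 363.71
3  | Cabinet  | 646.92
5  | Spatula  | 387.47
6  | Bowl     | 71.42 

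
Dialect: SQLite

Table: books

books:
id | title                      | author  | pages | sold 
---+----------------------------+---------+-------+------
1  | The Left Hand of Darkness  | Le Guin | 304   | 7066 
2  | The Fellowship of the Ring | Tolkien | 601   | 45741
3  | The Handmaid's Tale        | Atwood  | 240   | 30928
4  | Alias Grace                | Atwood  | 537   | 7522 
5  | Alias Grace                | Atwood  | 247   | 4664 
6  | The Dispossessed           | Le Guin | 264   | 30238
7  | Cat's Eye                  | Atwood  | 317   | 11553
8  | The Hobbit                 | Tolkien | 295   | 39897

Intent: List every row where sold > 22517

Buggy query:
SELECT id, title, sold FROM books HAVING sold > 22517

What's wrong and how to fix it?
Bug: This is a non-aggregate query (no GROUP BY, no aggregates), so in SQLite the HAVING clause is invalid here; a row-level condition belongs in WHERE

Fix: Use WHERE for row-level filtering

Corrected query:
SELECT id, title, sold FROM books WHERE sold > 22517

Result:
id | title                      | sold 
---+----------------------------+------
2  | The Fellowship of the Ring | 45741
3  | The Handmaid's Tale        | 30928
6  | The Dispossessed           | 30238
8  | The Hobbit                 | 39897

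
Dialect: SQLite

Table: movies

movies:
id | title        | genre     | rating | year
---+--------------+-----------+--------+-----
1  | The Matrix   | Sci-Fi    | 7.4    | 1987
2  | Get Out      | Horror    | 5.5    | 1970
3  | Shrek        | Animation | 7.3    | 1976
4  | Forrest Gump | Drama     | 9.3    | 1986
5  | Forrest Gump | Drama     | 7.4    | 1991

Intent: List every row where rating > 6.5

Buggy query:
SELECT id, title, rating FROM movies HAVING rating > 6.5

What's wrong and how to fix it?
Bug: This is a non-aggregate query (no GROUP BY, no aggregates), so in SQLite the HAVING clause is invalid here; a row-level condition belongs in WHERE

Fix: Use WHERE for row-level filtering

Corrected query:
SELECT id, title, rating FROM movies WHERE rating > 6.5

Result:
id | title        | rating
---+--------------+-------
1  | The Matrix   | 7.4   
3  | Shrek        | 7.3   
4  | Forrest Gump | 9.3   
5  | Forrest Gump | 7.4   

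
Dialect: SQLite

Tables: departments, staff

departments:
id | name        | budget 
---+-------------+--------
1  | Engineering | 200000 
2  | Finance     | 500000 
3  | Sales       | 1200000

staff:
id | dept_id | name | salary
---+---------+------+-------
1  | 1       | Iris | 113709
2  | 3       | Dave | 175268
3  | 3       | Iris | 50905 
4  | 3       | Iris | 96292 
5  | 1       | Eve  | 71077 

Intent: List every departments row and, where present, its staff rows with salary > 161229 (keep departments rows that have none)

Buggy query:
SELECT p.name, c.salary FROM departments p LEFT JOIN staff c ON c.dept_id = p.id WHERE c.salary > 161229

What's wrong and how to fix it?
Bug: Filtering c.salary in WHERE discards the NULL rows produced by LEFT JOIN, turning it into an inner join

Fix: Put 'c.salary > 161229' in the JOIN's ON clause instead of WHERE

Corrected query:
SELECT p.name, c.salary FROM departments p LEFT JOIN staff c ON c.dept_id = p.id AND c.salary > 161229

Result:
name        | salary
------------+-------
Engineering | NULL  
Finance     | NULL  
Sales       | 175268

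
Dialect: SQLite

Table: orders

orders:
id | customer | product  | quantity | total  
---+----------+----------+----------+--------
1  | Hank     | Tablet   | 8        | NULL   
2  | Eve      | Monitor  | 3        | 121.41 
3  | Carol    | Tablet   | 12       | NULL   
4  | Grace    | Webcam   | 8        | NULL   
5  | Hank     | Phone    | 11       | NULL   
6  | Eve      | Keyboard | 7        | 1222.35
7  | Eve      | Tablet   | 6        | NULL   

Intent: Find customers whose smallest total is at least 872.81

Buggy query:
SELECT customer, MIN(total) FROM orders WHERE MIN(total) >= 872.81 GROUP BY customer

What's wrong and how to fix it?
Bug: MIN() in WHERE is a misuse of aggregate

Fix: Use HAVING for the per-group MIN condition

Corrected query:
SELECT customer, MIN(total) FROM orders GROUP BY customer HAVING MIN(total) >= 872.81

Result:
(no rows)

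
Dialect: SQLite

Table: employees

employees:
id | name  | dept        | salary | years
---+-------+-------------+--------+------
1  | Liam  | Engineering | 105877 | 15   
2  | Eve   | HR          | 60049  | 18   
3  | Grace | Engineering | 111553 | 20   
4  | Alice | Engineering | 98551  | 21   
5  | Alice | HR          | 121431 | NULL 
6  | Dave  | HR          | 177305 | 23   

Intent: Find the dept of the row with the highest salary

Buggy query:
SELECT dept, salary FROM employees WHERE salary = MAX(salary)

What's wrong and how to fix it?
Bug: MAX(salary) is an aggregate and cannot be used directly in WHERE

Fix: Wrap MAX in a scalar subquery so WHERE compares against a single value

Corrected query:
SELECT dept, salary FROM employees WHERE salary = (SELECT MAX(salary) FROM employees)

Result:
dept | salary
-----+-------
HR   | 177305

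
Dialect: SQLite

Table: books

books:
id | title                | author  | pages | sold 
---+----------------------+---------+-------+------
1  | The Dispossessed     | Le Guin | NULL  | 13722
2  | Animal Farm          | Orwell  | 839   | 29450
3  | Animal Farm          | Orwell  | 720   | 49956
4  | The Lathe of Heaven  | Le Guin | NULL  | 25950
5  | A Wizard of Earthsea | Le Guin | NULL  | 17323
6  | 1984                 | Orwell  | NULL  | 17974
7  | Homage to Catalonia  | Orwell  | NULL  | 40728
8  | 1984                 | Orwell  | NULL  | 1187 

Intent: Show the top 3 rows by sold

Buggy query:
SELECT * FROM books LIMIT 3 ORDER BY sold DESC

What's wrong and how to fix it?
Bug: ORDER BY cannot follow LIMIT; LIMIT is the final clause

Fix: Swap the clauses: ORDER BY first, then LIMIT

Corrected query:
SELECT * FROM books ORDER BY sold DESC LIMIT 3

Result:
id | title               | author | pages | sold 
---+---------------------+--------+-------+------
3  | Animal Farm         | Orwell | 720   | 49956
7  | Homage to Catalonia | Orwell | NULL  | 40728
2  | Animal Farm         | Orwell | 839   | 29450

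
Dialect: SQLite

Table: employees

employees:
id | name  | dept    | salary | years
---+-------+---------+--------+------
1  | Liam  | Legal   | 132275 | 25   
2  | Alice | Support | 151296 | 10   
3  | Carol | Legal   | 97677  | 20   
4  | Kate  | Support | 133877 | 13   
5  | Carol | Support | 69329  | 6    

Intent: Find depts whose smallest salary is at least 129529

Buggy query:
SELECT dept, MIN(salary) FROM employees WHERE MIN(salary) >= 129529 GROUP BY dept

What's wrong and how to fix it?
Bug: MIN() in WHERE is a misuse of aggregate

Fix: Replace WHERE with HAVING after the GROUP BY

Corrected query:
SELECT dept, MIN(salary) FROM employees GROUP BY dept HAVING MIN(salary) >= 129529

Result:
(no rows)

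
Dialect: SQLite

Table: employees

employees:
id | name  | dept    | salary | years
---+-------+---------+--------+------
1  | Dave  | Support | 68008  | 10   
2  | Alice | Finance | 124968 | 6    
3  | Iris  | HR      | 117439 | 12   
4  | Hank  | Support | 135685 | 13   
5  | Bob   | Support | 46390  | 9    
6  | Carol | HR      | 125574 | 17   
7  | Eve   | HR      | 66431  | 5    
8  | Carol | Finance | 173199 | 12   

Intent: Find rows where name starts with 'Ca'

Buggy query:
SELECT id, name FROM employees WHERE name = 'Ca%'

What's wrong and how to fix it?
Bug: Wildcards only work with LIKE; '=' treats '%' as a literal character

Fix: Use LIKE for wildcard pattern matching

Corrected query:
SELECT id, name FROM employees WHERE name LIKE 'Ca%'

Result:
id | name 
---+------
6  | Carol
8  | Carol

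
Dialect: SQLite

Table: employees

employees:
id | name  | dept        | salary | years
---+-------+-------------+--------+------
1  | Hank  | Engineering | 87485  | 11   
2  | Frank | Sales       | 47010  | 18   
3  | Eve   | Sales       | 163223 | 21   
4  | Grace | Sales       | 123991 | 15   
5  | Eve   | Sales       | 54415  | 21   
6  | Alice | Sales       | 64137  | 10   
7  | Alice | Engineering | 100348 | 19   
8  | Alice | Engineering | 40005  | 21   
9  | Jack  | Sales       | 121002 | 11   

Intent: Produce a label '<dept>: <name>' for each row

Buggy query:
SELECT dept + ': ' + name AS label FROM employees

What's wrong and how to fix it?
Bug: SQLite uses || for string concatenation; + coerces text to numbers (yielding 0)

Fix: Use the || operator for string concatenation

Corrected query:
SELECT dept || ': ' || name AS label FROM employees

Result:
label             
------------------
Engineering: Hank 
Sales: Frank      
Sales: Eve        
Sales: Grace      
Sales: Eve        
Sales: Alice      
Engineering: Alice
Engineering: Alice
Sales: Jack       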